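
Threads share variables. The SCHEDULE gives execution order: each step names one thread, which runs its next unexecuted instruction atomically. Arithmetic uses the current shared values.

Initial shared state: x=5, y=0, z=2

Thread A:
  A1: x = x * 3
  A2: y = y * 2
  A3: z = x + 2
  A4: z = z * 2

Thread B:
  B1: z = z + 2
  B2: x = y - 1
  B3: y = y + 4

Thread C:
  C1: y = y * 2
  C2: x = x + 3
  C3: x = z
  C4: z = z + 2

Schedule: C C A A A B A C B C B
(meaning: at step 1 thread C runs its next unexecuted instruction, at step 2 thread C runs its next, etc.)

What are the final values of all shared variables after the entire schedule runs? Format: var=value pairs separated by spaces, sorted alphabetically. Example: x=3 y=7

Answer: x=-1 y=4 z=58

Derivation:
Step 1: thread C executes C1 (y = y * 2). Shared: x=5 y=0 z=2. PCs: A@0 B@0 C@1
Step 2: thread C executes C2 (x = x + 3). Shared: x=8 y=0 z=2. PCs: A@0 B@0 C@2
Step 3: thread A executes A1 (x = x * 3). Shared: x=24 y=0 z=2. PCs: A@1 B@0 C@2
Step 4: thread A executes A2 (y = y * 2). Shared: x=24 y=0 z=2. PCs: A@2 B@0 C@2
Step 5: thread A executes A3 (z = x + 2). Shared: x=24 y=0 z=26. PCs: A@3 B@0 C@2
Step 6: thread B executes B1 (z = z + 2). Shared: x=24 y=0 z=28. PCs: A@3 B@1 C@2
Step 7: thread A executes A4 (z = z * 2). Shared: x=24 y=0 z=56. PCs: A@4 B@1 C@2
Step 8: thread C executes C3 (x = z). Shared: x=56 y=0 z=56. PCs: A@4 B@1 C@3
Step 9: thread B executes B2 (x = y - 1). Shared: x=-1 y=0 z=56. PCs: A@4 B@2 C@3
Step 10: thread C executes C4 (z = z + 2). Shared: x=-1 y=0 z=58. PCs: A@4 B@2 C@4
Step 11: thread B executes B3 (y = y + 4). Shared: x=-1 y=4 z=58. PCs: A@4 B@3 C@4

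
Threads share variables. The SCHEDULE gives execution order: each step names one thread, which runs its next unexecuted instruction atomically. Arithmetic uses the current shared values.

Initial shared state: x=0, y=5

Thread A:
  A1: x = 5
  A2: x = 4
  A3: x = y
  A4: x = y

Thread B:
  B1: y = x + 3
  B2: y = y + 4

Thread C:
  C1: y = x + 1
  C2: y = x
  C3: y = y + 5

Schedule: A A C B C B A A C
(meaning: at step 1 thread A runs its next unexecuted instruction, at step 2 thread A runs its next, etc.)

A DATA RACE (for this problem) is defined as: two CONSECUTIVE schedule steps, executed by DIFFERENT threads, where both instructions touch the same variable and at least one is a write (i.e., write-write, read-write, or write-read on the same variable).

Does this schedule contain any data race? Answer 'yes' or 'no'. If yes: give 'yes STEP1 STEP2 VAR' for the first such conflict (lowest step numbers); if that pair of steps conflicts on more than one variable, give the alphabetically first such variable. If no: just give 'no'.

Answer: yes 2 3 x

Derivation:
Steps 1,2: same thread (A). No race.
Steps 2,3: A(x = 4) vs C(y = x + 1). RACE on x (W-R).
Steps 3,4: C(y = x + 1) vs B(y = x + 3). RACE on y (W-W).
Steps 4,5: B(y = x + 3) vs C(y = x). RACE on y (W-W).
Steps 5,6: C(y = x) vs B(y = y + 4). RACE on y (W-W).
Steps 6,7: B(y = y + 4) vs A(x = y). RACE on y (W-R).
Steps 7,8: same thread (A). No race.
Steps 8,9: A(x = y) vs C(y = y + 5). RACE on y (R-W).
First conflict at steps 2,3.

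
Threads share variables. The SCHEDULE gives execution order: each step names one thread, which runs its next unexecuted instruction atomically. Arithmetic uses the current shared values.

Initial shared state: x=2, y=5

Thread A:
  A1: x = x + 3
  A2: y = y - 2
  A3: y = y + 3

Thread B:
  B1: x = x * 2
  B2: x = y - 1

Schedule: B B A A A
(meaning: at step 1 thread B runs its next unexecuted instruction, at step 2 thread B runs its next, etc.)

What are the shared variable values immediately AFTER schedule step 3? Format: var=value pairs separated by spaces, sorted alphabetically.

Answer: x=7 y=5

Derivation:
Step 1: thread B executes B1 (x = x * 2). Shared: x=4 y=5. PCs: A@0 B@1
Step 2: thread B executes B2 (x = y - 1). Shared: x=4 y=5. PCs: A@0 B@2
Step 3: thread A executes A1 (x = x + 3). Shared: x=7 y=5. PCs: A@1 B@2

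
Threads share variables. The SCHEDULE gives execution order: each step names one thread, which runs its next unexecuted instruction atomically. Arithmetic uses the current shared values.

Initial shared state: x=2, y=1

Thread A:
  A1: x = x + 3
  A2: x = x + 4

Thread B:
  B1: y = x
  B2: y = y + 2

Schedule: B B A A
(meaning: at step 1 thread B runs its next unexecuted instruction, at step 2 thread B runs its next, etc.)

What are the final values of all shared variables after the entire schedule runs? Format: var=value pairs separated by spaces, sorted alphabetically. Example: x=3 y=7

Answer: x=9 y=4

Derivation:
Step 1: thread B executes B1 (y = x). Shared: x=2 y=2. PCs: A@0 B@1
Step 2: thread B executes B2 (y = y + 2). Shared: x=2 y=4. PCs: A@0 B@2
Step 3: thread A executes A1 (x = x + 3). Shared: x=5 y=4. PCs: A@1 B@2
Step 4: thread A executes A2 (x = x + 4). Shared: x=9 y=4. PCs: A@2 B@2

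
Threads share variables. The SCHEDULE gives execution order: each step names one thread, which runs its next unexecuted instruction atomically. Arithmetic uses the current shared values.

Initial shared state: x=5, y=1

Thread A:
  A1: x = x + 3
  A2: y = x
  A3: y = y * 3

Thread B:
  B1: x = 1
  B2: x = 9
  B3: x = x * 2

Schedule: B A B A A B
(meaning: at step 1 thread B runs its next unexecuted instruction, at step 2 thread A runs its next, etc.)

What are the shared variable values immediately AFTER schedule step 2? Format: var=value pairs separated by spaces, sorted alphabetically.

Step 1: thread B executes B1 (x = 1). Shared: x=1 y=1. PCs: A@0 B@1
Step 2: thread A executes A1 (x = x + 3). Shared: x=4 y=1. PCs: A@1 B@1

Answer: x=4 y=1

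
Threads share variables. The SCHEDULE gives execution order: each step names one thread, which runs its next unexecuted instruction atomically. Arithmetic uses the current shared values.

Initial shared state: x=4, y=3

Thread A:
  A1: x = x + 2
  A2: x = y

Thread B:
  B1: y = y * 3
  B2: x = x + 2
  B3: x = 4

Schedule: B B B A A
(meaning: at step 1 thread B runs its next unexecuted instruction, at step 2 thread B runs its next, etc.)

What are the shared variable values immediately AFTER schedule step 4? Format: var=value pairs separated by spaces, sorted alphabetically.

Answer: x=6 y=9

Derivation:
Step 1: thread B executes B1 (y = y * 3). Shared: x=4 y=9. PCs: A@0 B@1
Step 2: thread B executes B2 (x = x + 2). Shared: x=6 y=9. PCs: A@0 B@2
Step 3: thread B executes B3 (x = 4). Shared: x=4 y=9. PCs: A@0 B@3
Step 4: thread A executes A1 (x = x + 2). Shared: x=6 y=9. PCs: A@1 B@3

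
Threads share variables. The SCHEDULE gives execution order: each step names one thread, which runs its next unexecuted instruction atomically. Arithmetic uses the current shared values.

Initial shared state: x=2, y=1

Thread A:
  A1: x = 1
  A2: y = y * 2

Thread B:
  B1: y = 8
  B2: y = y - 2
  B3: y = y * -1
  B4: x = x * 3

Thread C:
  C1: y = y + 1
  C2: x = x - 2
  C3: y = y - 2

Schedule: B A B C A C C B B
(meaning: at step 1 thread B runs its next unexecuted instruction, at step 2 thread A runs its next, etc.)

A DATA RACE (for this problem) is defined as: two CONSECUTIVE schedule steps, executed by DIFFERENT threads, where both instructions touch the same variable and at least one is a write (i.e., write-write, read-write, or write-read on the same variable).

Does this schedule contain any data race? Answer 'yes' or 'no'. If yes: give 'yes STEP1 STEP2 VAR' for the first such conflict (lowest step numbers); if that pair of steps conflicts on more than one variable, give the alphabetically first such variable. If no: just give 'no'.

Steps 1,2: B(r=-,w=y) vs A(r=-,w=x). No conflict.
Steps 2,3: A(r=-,w=x) vs B(r=y,w=y). No conflict.
Steps 3,4: B(y = y - 2) vs C(y = y + 1). RACE on y (W-W).
Steps 4,5: C(y = y + 1) vs A(y = y * 2). RACE on y (W-W).
Steps 5,6: A(r=y,w=y) vs C(r=x,w=x). No conflict.
Steps 6,7: same thread (C). No race.
Steps 7,8: C(y = y - 2) vs B(y = y * -1). RACE on y (W-W).
Steps 8,9: same thread (B). No race.
First conflict at steps 3,4.

Answer: yes 3 4 y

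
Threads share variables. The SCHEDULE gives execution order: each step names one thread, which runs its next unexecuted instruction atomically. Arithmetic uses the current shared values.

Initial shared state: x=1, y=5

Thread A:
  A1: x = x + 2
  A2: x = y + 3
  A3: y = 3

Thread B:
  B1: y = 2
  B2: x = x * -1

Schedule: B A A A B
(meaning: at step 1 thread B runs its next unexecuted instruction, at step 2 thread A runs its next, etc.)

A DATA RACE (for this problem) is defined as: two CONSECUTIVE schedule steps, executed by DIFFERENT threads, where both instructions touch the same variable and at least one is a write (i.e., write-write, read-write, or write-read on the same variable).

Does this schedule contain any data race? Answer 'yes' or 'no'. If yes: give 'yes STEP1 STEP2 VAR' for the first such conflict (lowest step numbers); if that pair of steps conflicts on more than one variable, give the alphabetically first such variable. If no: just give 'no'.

Answer: no

Derivation:
Steps 1,2: B(r=-,w=y) vs A(r=x,w=x). No conflict.
Steps 2,3: same thread (A). No race.
Steps 3,4: same thread (A). No race.
Steps 4,5: A(r=-,w=y) vs B(r=x,w=x). No conflict.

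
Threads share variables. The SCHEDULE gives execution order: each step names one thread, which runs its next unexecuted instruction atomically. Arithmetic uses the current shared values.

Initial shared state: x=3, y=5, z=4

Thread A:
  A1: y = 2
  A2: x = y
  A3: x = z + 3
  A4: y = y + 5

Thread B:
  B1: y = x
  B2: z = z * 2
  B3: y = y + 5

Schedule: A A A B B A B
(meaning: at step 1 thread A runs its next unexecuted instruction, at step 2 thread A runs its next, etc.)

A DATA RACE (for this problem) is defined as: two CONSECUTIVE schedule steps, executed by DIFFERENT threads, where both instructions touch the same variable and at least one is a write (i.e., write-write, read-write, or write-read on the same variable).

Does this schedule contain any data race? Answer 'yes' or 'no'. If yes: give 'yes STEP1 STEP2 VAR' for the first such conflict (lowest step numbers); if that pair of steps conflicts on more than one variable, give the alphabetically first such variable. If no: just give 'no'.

Steps 1,2: same thread (A). No race.
Steps 2,3: same thread (A). No race.
Steps 3,4: A(x = z + 3) vs B(y = x). RACE on x (W-R).
Steps 4,5: same thread (B). No race.
Steps 5,6: B(r=z,w=z) vs A(r=y,w=y). No conflict.
Steps 6,7: A(y = y + 5) vs B(y = y + 5). RACE on y (W-W).
First conflict at steps 3,4.

Answer: yes 3 4 x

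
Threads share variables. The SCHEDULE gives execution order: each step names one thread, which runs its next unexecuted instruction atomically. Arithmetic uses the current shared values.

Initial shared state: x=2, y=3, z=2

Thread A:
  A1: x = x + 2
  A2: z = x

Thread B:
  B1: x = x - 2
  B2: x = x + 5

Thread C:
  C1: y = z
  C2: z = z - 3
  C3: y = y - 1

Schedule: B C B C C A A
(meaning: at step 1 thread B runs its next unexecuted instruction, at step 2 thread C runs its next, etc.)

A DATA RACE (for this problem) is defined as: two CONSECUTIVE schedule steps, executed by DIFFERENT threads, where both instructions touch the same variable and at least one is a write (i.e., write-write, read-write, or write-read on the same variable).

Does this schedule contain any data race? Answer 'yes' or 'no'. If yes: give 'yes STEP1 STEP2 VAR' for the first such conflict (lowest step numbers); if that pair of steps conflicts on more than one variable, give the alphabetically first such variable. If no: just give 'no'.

Answer: no

Derivation:
Steps 1,2: B(r=x,w=x) vs C(r=z,w=y). No conflict.
Steps 2,3: C(r=z,w=y) vs B(r=x,w=x). No conflict.
Steps 3,4: B(r=x,w=x) vs C(r=z,w=z). No conflict.
Steps 4,5: same thread (C). No race.
Steps 5,6: C(r=y,w=y) vs A(r=x,w=x). No conflict.
Steps 6,7: same thread (A). No race.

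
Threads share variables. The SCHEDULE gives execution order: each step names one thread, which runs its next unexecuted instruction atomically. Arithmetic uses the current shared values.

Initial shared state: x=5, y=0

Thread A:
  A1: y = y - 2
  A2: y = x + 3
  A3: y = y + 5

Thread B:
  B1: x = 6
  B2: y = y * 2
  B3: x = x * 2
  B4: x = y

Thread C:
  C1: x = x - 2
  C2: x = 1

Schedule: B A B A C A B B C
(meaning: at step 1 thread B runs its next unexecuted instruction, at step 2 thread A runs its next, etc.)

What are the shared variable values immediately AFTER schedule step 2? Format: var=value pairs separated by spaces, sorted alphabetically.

Answer: x=6 y=-2

Derivation:
Step 1: thread B executes B1 (x = 6). Shared: x=6 y=0. PCs: A@0 B@1 C@0
Step 2: thread A executes A1 (y = y - 2). Shared: x=6 y=-2. PCs: A@1 B@1 C@0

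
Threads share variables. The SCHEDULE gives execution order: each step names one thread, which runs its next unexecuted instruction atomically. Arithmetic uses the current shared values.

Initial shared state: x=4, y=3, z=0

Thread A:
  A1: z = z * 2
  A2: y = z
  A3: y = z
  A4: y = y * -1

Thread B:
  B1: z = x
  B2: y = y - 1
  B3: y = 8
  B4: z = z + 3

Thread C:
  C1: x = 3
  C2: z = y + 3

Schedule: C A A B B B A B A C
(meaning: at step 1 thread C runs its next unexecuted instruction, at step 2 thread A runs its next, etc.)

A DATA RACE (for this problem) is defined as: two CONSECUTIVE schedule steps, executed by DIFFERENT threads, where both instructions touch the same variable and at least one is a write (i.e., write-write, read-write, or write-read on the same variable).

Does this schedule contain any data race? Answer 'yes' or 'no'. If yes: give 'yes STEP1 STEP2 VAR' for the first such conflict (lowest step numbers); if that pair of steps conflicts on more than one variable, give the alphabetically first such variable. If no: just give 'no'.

Answer: yes 3 4 z

Derivation:
Steps 1,2: C(r=-,w=x) vs A(r=z,w=z). No conflict.
Steps 2,3: same thread (A). No race.
Steps 3,4: A(y = z) vs B(z = x). RACE on z (R-W).
Steps 4,5: same thread (B). No race.
Steps 5,6: same thread (B). No race.
Steps 6,7: B(y = 8) vs A(y = z). RACE on y (W-W).
Steps 7,8: A(y = z) vs B(z = z + 3). RACE on z (R-W).
Steps 8,9: B(r=z,w=z) vs A(r=y,w=y). No conflict.
Steps 9,10: A(y = y * -1) vs C(z = y + 3). RACE on y (W-R).
First conflict at steps 3,4.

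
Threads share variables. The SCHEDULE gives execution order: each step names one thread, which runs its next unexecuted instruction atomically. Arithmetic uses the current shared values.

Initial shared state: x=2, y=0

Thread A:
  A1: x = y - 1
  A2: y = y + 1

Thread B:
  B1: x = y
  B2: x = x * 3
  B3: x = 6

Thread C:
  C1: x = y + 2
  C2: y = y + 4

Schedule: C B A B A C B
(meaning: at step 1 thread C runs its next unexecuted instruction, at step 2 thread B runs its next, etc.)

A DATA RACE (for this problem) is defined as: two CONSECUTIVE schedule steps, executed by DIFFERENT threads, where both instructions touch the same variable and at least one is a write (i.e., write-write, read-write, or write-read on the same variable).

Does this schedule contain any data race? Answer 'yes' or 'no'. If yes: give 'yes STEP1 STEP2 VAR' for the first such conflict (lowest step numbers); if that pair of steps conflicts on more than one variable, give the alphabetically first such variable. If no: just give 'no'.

Answer: yes 1 2 x

Derivation:
Steps 1,2: C(x = y + 2) vs B(x = y). RACE on x (W-W).
Steps 2,3: B(x = y) vs A(x = y - 1). RACE on x (W-W).
Steps 3,4: A(x = y - 1) vs B(x = x * 3). RACE on x (W-W).
Steps 4,5: B(r=x,w=x) vs A(r=y,w=y). No conflict.
Steps 5,6: A(y = y + 1) vs C(y = y + 4). RACE on y (W-W).
Steps 6,7: C(r=y,w=y) vs B(r=-,w=x). No conflict.
First conflict at steps 1,2.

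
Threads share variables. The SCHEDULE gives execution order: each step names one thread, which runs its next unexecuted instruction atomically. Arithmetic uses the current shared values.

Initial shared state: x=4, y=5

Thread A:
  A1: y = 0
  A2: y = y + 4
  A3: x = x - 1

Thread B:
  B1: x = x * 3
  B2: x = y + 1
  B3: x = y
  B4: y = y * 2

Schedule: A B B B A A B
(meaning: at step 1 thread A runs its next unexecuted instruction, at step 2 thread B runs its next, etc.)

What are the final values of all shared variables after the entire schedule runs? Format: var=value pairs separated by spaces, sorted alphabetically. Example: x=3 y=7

Answer: x=-1 y=8

Derivation:
Step 1: thread A executes A1 (y = 0). Shared: x=4 y=0. PCs: A@1 B@0
Step 2: thread B executes B1 (x = x * 3). Shared: x=12 y=0. PCs: A@1 B@1
Step 3: thread B executes B2 (x = y + 1). Shared: x=1 y=0. PCs: A@1 B@2
Step 4: thread B executes B3 (x = y). Shared: x=0 y=0. PCs: A@1 B@3
Step 5: thread A executes A2 (y = y + 4). Shared: x=0 y=4. PCs: A@2 B@3
Step 6: thread A executes A3 (x = x - 1). Shared: x=-1 y=4. PCs: A@3 B@3
Step 7: thread B executes B4 (y = y * 2). Shared: x=-1 y=8. PCs: A@3 B@4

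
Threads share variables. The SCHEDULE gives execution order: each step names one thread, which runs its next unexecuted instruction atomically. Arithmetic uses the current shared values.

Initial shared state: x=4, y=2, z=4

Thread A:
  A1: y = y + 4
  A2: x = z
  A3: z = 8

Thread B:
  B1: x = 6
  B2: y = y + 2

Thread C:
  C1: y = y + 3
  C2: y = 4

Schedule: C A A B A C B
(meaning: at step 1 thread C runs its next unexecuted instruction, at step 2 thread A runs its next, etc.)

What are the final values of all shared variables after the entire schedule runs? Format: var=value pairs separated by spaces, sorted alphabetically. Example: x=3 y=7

Step 1: thread C executes C1 (y = y + 3). Shared: x=4 y=5 z=4. PCs: A@0 B@0 C@1
Step 2: thread A executes A1 (y = y + 4). Shared: x=4 y=9 z=4. PCs: A@1 B@0 C@1
Step 3: thread A executes A2 (x = z). Shared: x=4 y=9 z=4. PCs: A@2 B@0 C@1
Step 4: thread B executes B1 (x = 6). Shared: x=6 y=9 z=4. PCs: A@2 B@1 C@1
Step 5: thread A executes A3 (z = 8). Shared: x=6 y=9 z=8. PCs: A@3 B@1 C@1
Step 6: thread C executes C2 (y = 4). Shared: x=6 y=4 z=8. PCs: A@3 B@1 C@2
Step 7: thread B executes B2 (y = y + 2). Shared: x=6 y=6 z=8. PCs: A@3 B@2 C@2

Answer: x=6 y=6 z=8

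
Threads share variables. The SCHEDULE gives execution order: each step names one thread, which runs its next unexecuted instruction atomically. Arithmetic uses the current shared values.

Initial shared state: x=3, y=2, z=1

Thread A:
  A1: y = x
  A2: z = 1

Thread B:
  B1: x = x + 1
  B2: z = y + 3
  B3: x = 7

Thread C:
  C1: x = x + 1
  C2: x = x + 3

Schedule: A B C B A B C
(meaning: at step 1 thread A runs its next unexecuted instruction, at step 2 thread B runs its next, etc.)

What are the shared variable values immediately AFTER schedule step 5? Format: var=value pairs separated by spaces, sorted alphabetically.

Step 1: thread A executes A1 (y = x). Shared: x=3 y=3 z=1. PCs: A@1 B@0 C@0
Step 2: thread B executes B1 (x = x + 1). Shared: x=4 y=3 z=1. PCs: A@1 B@1 C@0
Step 3: thread C executes C1 (x = x + 1). Shared: x=5 y=3 z=1. PCs: A@1 B@1 C@1
Step 4: thread B executes B2 (z = y + 3). Shared: x=5 y=3 z=6. PCs: A@1 B@2 C@1
Step 5: thread A executes A2 (z = 1). Shared: x=5 y=3 z=1. PCs: A@2 B@2 C@1

Answer: x=5 y=3 z=1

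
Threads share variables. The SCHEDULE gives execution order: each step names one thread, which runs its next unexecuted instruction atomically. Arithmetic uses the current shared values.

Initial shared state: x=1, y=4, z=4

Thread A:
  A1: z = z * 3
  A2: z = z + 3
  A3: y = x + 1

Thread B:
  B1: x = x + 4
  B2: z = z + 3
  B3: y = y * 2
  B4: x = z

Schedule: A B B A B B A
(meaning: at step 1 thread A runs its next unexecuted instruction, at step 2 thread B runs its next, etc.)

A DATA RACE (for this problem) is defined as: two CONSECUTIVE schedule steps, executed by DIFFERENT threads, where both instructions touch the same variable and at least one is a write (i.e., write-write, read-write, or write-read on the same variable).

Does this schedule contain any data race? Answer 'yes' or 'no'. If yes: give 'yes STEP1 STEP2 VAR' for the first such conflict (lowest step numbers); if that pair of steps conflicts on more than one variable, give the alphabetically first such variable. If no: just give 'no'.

Answer: yes 3 4 z

Derivation:
Steps 1,2: A(r=z,w=z) vs B(r=x,w=x). No conflict.
Steps 2,3: same thread (B). No race.
Steps 3,4: B(z = z + 3) vs A(z = z + 3). RACE on z (W-W).
Steps 4,5: A(r=z,w=z) vs B(r=y,w=y). No conflict.
Steps 5,6: same thread (B). No race.
Steps 6,7: B(x = z) vs A(y = x + 1). RACE on x (W-R).
First conflict at steps 3,4.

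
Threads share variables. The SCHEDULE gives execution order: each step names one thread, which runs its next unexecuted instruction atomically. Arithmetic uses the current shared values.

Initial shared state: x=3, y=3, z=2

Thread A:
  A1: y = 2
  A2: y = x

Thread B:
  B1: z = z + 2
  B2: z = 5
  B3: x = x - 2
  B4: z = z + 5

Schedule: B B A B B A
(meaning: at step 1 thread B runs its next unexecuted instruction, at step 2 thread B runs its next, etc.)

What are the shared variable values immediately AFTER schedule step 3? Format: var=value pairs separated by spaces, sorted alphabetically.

Answer: x=3 y=2 z=5

Derivation:
Step 1: thread B executes B1 (z = z + 2). Shared: x=3 y=3 z=4. PCs: A@0 B@1
Step 2: thread B executes B2 (z = 5). Shared: x=3 y=3 z=5. PCs: A@0 B@2
Step 3: thread A executes A1 (y = 2). Shared: x=3 y=2 z=5. PCs: A@1 B@2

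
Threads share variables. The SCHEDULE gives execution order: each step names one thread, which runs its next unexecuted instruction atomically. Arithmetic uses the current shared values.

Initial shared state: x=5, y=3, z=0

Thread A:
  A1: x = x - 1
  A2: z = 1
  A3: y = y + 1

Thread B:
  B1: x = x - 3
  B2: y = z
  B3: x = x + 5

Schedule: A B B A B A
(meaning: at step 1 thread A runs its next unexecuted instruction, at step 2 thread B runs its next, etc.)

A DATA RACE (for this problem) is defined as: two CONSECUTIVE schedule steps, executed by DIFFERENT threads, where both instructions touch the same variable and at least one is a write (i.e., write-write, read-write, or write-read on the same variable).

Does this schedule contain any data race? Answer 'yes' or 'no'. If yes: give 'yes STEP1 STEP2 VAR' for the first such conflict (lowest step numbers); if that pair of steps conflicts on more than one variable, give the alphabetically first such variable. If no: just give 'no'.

Answer: yes 1 2 x

Derivation:
Steps 1,2: A(x = x - 1) vs B(x = x - 3). RACE on x (W-W).
Steps 2,3: same thread (B). No race.
Steps 3,4: B(y = z) vs A(z = 1). RACE on z (R-W).
Steps 4,5: A(r=-,w=z) vs B(r=x,w=x). No conflict.
Steps 5,6: B(r=x,w=x) vs A(r=y,w=y). No conflict.
First conflict at steps 1,2.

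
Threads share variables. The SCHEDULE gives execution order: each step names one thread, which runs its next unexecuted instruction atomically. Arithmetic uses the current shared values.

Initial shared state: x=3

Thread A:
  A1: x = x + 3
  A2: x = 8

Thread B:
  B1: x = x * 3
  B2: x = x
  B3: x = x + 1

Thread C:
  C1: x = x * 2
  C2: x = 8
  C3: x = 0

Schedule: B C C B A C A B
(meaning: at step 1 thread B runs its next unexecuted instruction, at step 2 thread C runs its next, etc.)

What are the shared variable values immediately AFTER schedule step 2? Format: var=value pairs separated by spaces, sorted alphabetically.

Answer: x=18

Derivation:
Step 1: thread B executes B1 (x = x * 3). Shared: x=9. PCs: A@0 B@1 C@0
Step 2: thread C executes C1 (x = x * 2). Shared: x=18. PCs: A@0 B@1 C@1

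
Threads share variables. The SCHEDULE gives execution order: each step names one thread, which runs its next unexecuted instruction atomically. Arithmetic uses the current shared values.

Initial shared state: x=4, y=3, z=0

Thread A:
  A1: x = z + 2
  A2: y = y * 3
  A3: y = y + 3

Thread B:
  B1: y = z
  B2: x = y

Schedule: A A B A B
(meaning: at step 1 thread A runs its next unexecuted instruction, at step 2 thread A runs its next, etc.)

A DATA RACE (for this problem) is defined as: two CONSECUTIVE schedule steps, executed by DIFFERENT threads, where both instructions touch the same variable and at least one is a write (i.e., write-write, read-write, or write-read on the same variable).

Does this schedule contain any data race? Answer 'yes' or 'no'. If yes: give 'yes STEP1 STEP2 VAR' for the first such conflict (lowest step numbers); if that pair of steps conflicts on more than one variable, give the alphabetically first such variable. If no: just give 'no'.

Answer: yes 2 3 y

Derivation:
Steps 1,2: same thread (A). No race.
Steps 2,3: A(y = y * 3) vs B(y = z). RACE on y (W-W).
Steps 3,4: B(y = z) vs A(y = y + 3). RACE on y (W-W).
Steps 4,5: A(y = y + 3) vs B(x = y). RACE on y (W-R).
First conflict at steps 2,3.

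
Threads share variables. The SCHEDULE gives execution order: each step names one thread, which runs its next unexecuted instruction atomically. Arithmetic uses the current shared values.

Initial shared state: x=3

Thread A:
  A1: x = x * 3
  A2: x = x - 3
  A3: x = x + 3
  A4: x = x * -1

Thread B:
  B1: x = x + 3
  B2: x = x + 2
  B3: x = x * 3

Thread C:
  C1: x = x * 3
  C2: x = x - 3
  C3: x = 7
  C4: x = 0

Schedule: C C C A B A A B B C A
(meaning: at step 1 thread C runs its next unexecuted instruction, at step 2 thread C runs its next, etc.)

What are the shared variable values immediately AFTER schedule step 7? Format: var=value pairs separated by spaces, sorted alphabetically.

Answer: x=24

Derivation:
Step 1: thread C executes C1 (x = x * 3). Shared: x=9. PCs: A@0 B@0 C@1
Step 2: thread C executes C2 (x = x - 3). Shared: x=6. PCs: A@0 B@0 C@2
Step 3: thread C executes C3 (x = 7). Shared: x=7. PCs: A@0 B@0 C@3
Step 4: thread A executes A1 (x = x * 3). Shared: x=21. PCs: A@1 B@0 C@3
Step 5: thread B executes B1 (x = x + 3). Shared: x=24. PCs: A@1 B@1 C@3
Step 6: thread A executes A2 (x = x - 3). Shared: x=21. PCs: A@2 B@1 C@3
Step 7: thread A executes A3 (x = x + 3). Shared: x=24. PCs: A@3 B@1 C@3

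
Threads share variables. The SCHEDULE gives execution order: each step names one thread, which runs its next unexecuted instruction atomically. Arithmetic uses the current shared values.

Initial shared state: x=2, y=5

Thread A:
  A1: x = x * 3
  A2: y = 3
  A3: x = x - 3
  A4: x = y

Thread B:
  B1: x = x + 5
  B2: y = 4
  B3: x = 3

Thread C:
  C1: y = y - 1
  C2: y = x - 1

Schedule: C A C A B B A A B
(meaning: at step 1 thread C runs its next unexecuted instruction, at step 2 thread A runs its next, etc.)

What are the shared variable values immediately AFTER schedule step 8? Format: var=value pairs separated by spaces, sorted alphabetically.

Step 1: thread C executes C1 (y = y - 1). Shared: x=2 y=4. PCs: A@0 B@0 C@1
Step 2: thread A executes A1 (x = x * 3). Shared: x=6 y=4. PCs: A@1 B@0 C@1
Step 3: thread C executes C2 (y = x - 1). Shared: x=6 y=5. PCs: A@1 B@0 C@2
Step 4: thread A executes A2 (y = 3). Shared: x=6 y=3. PCs: A@2 B@0 C@2
Step 5: thread B executes B1 (x = x + 5). Shared: x=11 y=3. PCs: A@2 B@1 C@2
Step 6: thread B executes B2 (y = 4). Shared: x=11 y=4. PCs: A@2 B@2 C@2
Step 7: thread A executes A3 (x = x - 3). Shared: x=8 y=4. PCs: A@3 B@2 C@2
Step 8: thread A executes A4 (x = y). Shared: x=4 y=4. PCs: A@4 B@2 C@2

Answer: x=4 y=4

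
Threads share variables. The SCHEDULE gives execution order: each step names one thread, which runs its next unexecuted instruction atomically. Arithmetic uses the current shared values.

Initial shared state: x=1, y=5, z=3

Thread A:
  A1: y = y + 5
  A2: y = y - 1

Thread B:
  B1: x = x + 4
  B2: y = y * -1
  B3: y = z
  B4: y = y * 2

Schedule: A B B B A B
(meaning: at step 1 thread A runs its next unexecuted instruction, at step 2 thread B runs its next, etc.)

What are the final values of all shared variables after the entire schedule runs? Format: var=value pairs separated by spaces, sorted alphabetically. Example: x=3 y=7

Step 1: thread A executes A1 (y = y + 5). Shared: x=1 y=10 z=3. PCs: A@1 B@0
Step 2: thread B executes B1 (x = x + 4). Shared: x=5 y=10 z=3. PCs: A@1 B@1
Step 3: thread B executes B2 (y = y * -1). Shared: x=5 y=-10 z=3. PCs: A@1 B@2
Step 4: thread B executes B3 (y = z). Shared: x=5 y=3 z=3. PCs: A@1 B@3
Step 5: thread A executes A2 (y = y - 1). Shared: x=5 y=2 z=3. PCs: A@2 B@3
Step 6: thread B executes B4 (y = y * 2). Shared: x=5 y=4 z=3. PCs: A@2 B@4

Answer: x=5 y=4 z=3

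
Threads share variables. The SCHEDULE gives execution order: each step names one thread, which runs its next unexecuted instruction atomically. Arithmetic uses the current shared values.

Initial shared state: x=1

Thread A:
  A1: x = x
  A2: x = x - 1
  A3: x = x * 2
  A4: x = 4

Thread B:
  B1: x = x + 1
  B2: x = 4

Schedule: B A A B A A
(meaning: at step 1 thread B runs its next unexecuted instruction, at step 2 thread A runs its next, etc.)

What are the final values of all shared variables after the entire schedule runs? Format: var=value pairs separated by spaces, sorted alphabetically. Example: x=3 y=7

Step 1: thread B executes B1 (x = x + 1). Shared: x=2. PCs: A@0 B@1
Step 2: thread A executes A1 (x = x). Shared: x=2. PCs: A@1 B@1
Step 3: thread A executes A2 (x = x - 1). Shared: x=1. PCs: A@2 B@1
Step 4: thread B executes B2 (x = 4). Shared: x=4. PCs: A@2 B@2
Step 5: thread A executes A3 (x = x * 2). Shared: x=8. PCs: A@3 B@2
Step 6: thread A executes A4 (x = 4). Shared: x=4. PCs: A@4 B@2

Answer: x=4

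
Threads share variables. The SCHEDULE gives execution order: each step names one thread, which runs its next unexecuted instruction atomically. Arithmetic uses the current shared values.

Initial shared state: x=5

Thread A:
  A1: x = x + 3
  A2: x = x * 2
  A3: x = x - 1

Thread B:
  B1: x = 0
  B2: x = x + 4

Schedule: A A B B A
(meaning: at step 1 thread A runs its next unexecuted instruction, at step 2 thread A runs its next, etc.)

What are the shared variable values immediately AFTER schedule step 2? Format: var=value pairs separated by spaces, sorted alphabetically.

Answer: x=16

Derivation:
Step 1: thread A executes A1 (x = x + 3). Shared: x=8. PCs: A@1 B@0
Step 2: thread A executes A2 (x = x * 2). Shared: x=16. PCs: A@2 B@0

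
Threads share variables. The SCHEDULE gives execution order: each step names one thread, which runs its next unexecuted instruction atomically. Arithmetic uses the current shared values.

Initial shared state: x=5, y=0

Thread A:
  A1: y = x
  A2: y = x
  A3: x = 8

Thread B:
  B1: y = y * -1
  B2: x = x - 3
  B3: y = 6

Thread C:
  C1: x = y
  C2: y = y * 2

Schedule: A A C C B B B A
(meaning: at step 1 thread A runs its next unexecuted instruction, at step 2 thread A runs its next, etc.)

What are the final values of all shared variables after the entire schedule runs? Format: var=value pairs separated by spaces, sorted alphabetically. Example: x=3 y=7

Answer: x=8 y=6

Derivation:
Step 1: thread A executes A1 (y = x). Shared: x=5 y=5. PCs: A@1 B@0 C@0
Step 2: thread A executes A2 (y = x). Shared: x=5 y=5. PCs: A@2 B@0 C@0
Step 3: thread C executes C1 (x = y). Shared: x=5 y=5. PCs: A@2 B@0 C@1
Step 4: thread C executes C2 (y = y * 2). Shared: x=5 y=10. PCs: A@2 B@0 C@2
Step 5: thread B executes B1 (y = y * -1). Shared: x=5 y=-10. PCs: A@2 B@1 C@2
Step 6: thread B executes B2 (x = x - 3). Shared: x=2 y=-10. PCs: A@2 B@2 C@2
Step 7: thread B executes B3 (y = 6). Shared: x=2 y=6. PCs: A@2 B@3 C@2
Step 8: thread A executes A3 (x = 8). Shared: x=8 y=6. PCs: A@3 B@3 C@2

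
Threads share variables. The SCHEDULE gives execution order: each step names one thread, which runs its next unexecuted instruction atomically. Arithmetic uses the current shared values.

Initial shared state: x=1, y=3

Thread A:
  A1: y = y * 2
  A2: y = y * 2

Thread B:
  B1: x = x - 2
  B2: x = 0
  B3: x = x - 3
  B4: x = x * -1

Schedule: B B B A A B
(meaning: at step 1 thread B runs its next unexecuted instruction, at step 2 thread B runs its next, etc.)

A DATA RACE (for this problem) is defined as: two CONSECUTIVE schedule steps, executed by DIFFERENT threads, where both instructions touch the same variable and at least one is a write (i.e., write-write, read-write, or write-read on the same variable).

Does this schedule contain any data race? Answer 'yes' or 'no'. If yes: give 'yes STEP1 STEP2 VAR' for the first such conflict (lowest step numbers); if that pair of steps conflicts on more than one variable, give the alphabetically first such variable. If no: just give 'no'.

Steps 1,2: same thread (B). No race.
Steps 2,3: same thread (B). No race.
Steps 3,4: B(r=x,w=x) vs A(r=y,w=y). No conflict.
Steps 4,5: same thread (A). No race.
Steps 5,6: A(r=y,w=y) vs B(r=x,w=x). No conflict.

Answer: no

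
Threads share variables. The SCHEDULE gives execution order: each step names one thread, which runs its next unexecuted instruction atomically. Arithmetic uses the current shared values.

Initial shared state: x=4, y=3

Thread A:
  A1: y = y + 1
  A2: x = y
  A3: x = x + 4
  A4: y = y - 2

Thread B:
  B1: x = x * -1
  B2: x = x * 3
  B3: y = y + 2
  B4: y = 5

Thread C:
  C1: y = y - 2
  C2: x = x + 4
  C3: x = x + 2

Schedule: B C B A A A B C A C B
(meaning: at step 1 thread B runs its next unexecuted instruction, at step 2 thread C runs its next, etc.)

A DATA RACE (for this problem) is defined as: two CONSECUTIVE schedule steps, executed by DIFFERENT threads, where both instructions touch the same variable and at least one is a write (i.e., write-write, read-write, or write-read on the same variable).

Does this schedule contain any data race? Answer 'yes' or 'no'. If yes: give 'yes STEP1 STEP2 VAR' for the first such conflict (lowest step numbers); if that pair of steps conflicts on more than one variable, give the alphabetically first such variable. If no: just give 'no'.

Answer: no

Derivation:
Steps 1,2: B(r=x,w=x) vs C(r=y,w=y). No conflict.
Steps 2,3: C(r=y,w=y) vs B(r=x,w=x). No conflict.
Steps 3,4: B(r=x,w=x) vs A(r=y,w=y). No conflict.
Steps 4,5: same thread (A). No race.
Steps 5,6: same thread (A). No race.
Steps 6,7: A(r=x,w=x) vs B(r=y,w=y). No conflict.
Steps 7,8: B(r=y,w=y) vs C(r=x,w=x). No conflict.
Steps 8,9: C(r=x,w=x) vs A(r=y,w=y). No conflict.
Steps 9,10: A(r=y,w=y) vs C(r=x,w=x). No conflict.
Steps 10,11: C(r=x,w=x) vs B(r=-,w=y). No conflict.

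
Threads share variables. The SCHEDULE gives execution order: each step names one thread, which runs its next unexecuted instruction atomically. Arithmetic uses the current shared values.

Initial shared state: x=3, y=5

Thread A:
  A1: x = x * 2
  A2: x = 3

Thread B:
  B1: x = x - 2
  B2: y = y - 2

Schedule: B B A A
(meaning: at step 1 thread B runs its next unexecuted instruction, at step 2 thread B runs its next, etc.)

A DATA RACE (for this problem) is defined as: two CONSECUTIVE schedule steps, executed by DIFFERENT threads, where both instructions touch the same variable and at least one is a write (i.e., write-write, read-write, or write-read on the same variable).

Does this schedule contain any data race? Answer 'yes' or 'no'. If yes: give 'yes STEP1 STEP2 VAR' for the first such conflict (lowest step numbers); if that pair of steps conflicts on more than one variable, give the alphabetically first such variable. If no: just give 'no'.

Steps 1,2: same thread (B). No race.
Steps 2,3: B(r=y,w=y) vs A(r=x,w=x). No conflict.
Steps 3,4: same thread (A). No race.

Answer: no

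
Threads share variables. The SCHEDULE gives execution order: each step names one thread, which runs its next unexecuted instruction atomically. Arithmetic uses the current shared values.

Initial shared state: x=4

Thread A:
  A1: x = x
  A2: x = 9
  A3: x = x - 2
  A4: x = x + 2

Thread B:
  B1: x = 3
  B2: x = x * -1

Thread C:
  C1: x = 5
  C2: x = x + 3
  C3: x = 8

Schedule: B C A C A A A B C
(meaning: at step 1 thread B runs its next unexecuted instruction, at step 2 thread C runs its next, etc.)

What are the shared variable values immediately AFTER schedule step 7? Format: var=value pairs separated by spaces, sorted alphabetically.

Step 1: thread B executes B1 (x = 3). Shared: x=3. PCs: A@0 B@1 C@0
Step 2: thread C executes C1 (x = 5). Shared: x=5. PCs: A@0 B@1 C@1
Step 3: thread A executes A1 (x = x). Shared: x=5. PCs: A@1 B@1 C@1
Step 4: thread C executes C2 (x = x + 3). Shared: x=8. PCs: A@1 B@1 C@2
Step 5: thread A executes A2 (x = 9). Shared: x=9. PCs: A@2 B@1 C@2
Step 6: thread A executes A3 (x = x - 2). Shared: x=7. PCs: A@3 B@1 C@2
Step 7: thread A executes A4 (x = x + 2). Shared: x=9. PCs: A@4 B@1 C@2

Answer: x=9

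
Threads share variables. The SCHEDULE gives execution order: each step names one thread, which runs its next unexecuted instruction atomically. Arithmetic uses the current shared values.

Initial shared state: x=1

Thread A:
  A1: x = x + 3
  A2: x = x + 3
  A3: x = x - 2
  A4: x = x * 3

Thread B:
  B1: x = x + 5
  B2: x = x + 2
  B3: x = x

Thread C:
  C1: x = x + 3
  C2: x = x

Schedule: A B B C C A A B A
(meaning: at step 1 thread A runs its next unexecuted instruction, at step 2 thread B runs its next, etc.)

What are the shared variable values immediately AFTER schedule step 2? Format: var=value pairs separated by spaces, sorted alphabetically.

Step 1: thread A executes A1 (x = x + 3). Shared: x=4. PCs: A@1 B@0 C@0
Step 2: thread B executes B1 (x = x + 5). Shared: x=9. PCs: A@1 B@1 C@0

Answer: x=9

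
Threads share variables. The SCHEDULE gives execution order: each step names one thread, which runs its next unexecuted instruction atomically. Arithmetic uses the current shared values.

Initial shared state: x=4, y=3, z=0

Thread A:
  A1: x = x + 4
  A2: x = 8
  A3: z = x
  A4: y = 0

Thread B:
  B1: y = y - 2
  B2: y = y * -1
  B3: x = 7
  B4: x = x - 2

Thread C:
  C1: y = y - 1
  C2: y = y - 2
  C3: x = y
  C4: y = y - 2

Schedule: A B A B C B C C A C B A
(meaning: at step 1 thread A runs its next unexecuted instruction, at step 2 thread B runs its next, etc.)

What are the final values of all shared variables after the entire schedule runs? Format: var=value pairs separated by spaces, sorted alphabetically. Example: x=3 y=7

Answer: x=-6 y=0 z=-4

Derivation:
Step 1: thread A executes A1 (x = x + 4). Shared: x=8 y=3 z=0. PCs: A@1 B@0 C@0
Step 2: thread B executes B1 (y = y - 2). Shared: x=8 y=1 z=0. PCs: A@1 B@1 C@0
Step 3: thread A executes A2 (x = 8). Shared: x=8 y=1 z=0. PCs: A@2 B@1 C@0
Step 4: thread B executes B2 (y = y * -1). Shared: x=8 y=-1 z=0. PCs: A@2 B@2 C@0
Step 5: thread C executes C1 (y = y - 1). Shared: x=8 y=-2 z=0. PCs: A@2 B@2 C@1
Step 6: thread B executes B3 (x = 7). Shared: x=7 y=-2 z=0. PCs: A@2 B@3 C@1
Step 7: thread C executes C2 (y = y - 2). Shared: x=7 y=-4 z=0. PCs: A@2 B@3 C@2
Step 8: thread C executes C3 (x = y). Shared: x=-4 y=-4 z=0. PCs: A@2 B@3 C@3
Step 9: thread A executes A3 (z = x). Shared: x=-4 y=-4 z=-4. PCs: A@3 B@3 C@3
Step 10: thread C executes C4 (y = y - 2). Shared: x=-4 y=-6 z=-4. PCs: A@3 B@3 C@4
Step 11: thread B executes B4 (x = x - 2). Shared: x=-6 y=-6 z=-4. PCs: A@3 B@4 C@4
Step 12: thread A executes A4 (y = 0). Shared: x=-6 y=0 z=-4. PCs: A@4 B@4 C@4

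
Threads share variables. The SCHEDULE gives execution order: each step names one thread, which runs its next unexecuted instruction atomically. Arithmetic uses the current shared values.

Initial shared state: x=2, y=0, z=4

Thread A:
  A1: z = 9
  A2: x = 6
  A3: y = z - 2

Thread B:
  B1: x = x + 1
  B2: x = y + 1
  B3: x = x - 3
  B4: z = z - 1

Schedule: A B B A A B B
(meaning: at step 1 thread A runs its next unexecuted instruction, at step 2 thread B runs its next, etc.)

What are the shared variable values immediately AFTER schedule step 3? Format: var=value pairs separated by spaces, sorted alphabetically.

Step 1: thread A executes A1 (z = 9). Shared: x=2 y=0 z=9. PCs: A@1 B@0
Step 2: thread B executes B1 (x = x + 1). Shared: x=3 y=0 z=9. PCs: A@1 B@1
Step 3: thread B executes B2 (x = y + 1). Shared: x=1 y=0 z=9. PCs: A@1 B@2

Answer: x=1 y=0 z=9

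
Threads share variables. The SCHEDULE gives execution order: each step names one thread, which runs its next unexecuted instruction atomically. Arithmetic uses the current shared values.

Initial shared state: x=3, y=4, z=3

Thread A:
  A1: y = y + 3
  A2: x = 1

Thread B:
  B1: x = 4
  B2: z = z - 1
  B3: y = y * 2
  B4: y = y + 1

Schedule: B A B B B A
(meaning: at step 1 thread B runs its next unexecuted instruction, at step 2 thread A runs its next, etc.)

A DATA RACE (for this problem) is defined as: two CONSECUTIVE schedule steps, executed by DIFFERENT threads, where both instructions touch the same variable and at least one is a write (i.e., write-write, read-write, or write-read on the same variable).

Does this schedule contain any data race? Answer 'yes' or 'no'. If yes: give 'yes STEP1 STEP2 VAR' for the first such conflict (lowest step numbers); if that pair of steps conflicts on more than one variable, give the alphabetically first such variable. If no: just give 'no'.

Steps 1,2: B(r=-,w=x) vs A(r=y,w=y). No conflict.
Steps 2,3: A(r=y,w=y) vs B(r=z,w=z). No conflict.
Steps 3,4: same thread (B). No race.
Steps 4,5: same thread (B). No race.
Steps 5,6: B(r=y,w=y) vs A(r=-,w=x). No conflict.

Answer: no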